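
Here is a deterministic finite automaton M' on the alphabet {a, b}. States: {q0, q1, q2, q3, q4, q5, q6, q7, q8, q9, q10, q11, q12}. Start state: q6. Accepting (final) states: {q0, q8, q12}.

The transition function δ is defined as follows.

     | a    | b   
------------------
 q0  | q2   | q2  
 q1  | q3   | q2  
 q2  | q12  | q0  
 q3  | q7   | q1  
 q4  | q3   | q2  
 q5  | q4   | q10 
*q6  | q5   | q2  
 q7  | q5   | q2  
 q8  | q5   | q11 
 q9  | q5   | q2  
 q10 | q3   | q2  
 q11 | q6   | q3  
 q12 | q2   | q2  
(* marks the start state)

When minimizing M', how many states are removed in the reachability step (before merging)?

Starting at q6 and following transitions, the reachable set is {q0, q1, q2, q3, q4, q5, q6, q7, q10, q12}. That leaves q8, q9, q11 unreachable — 3 in total.

3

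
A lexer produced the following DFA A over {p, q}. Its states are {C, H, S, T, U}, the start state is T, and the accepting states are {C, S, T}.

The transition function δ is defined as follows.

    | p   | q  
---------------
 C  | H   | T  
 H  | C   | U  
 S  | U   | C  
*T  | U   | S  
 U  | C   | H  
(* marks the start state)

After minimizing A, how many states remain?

2

All states are reachable from the start state.
Initial partition by acceptance: {C,S,T} | {H,U}.
Stable partition: {C,S,T} | {H,U} — 2 equivalence classes.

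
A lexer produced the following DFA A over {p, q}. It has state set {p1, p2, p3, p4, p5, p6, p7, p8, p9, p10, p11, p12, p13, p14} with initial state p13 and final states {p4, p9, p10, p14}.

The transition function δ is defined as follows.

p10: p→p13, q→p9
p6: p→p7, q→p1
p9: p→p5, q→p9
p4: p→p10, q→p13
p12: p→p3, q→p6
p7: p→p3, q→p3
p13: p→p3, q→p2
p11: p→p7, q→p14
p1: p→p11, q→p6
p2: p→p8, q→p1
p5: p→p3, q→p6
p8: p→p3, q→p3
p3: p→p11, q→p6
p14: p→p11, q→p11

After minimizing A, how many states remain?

States {p4,p5,p9,p10,p12} cannot be reached from the start state, so discard them.
P0 = {p14} | {p1,p2,p3,p6,p7,p8,p11,p13}.
On input q, block {p1,p2,p3,p6,p7,p8,p11,p13} splits into {p1,p2,p3,p6,p7,p8,p13} and {p11}.
Split {p1,p2,p3,p6,p7,p8,p13} by δ(·,p) → {p2,p6,p7,p8,p13} and {p1,p3}.
Split {p2,p6,p7,p8,p13} by δ(·,p) → {p7,p8,p13} and {p2,p6}.
On input q, block {p7,p8,p13} splits into {p7,p8} and {p13}.
The partition is now stable with 6 blocks: {p14} | {p7,p8} | {p11} | {p1,p3} | {p2,p6} | {p13}.

6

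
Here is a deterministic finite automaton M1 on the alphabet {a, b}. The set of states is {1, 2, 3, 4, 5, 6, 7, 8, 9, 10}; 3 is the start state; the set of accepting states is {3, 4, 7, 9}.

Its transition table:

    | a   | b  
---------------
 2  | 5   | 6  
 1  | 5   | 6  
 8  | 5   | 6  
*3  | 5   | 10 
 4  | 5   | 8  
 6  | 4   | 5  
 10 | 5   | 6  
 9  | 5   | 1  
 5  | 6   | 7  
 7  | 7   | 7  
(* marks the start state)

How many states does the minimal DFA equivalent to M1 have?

5

Reachable states from the start: {3,4,5,6,7,8,10}. Unreachable: {1,2,9} — drop them.
P0 = {3,4,7} | {5,6,8,10}.
On input a, block {3,4,7} splits into {3,4} and {7}.
Refine {5,6,8,10} on symbol a: members go to different blocks, giving {5,8,10} and {6}.
Split {5,8,10} by δ(·,a) → {8,10} and {5}.
No further refinement is possible. Final partition (5 blocks): {3,4} | {8,10} | {7} | {6} | {5}.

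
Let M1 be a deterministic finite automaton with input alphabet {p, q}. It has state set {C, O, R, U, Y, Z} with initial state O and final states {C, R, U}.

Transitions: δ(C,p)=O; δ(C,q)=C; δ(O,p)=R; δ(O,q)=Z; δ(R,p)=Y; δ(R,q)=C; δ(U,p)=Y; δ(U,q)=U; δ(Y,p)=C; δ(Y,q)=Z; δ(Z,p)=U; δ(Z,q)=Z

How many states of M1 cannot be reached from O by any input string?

0

Every one of the 6 states is reachable from O.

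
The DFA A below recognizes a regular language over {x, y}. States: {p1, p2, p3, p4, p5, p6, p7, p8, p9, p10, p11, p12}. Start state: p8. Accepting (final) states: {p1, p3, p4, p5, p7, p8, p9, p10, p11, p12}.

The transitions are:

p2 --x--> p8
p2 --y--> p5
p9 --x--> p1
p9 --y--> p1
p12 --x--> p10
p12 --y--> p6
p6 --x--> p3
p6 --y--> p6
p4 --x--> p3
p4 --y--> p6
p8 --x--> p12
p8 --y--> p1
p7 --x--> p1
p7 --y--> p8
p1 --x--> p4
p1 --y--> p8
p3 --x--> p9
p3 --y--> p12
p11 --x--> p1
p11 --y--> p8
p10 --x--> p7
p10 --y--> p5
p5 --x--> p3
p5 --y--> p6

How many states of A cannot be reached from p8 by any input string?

2

No path from p8 leads to p2, p11; the other 10 states are all reachable.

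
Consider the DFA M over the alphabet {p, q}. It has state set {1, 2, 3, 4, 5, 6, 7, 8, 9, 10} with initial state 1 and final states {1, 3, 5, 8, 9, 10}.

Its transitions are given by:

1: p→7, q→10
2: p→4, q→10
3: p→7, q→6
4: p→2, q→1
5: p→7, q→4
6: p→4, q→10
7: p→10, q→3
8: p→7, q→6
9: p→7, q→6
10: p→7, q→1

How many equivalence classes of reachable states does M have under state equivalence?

First remove the unreachable states {5,8,9}; 7 states remain.
Initial partition by acceptance: {1,3,10} | {2,4,6,7}.
Split {1,3,10} by δ(·,q) → {1,10} and {3}.
On input p, block {2,4,6,7} splits into {2,4,6} and {7}.
Stable partition: {1,10} | {2,4,6} | {3} | {7} — 4 equivalence classes.

4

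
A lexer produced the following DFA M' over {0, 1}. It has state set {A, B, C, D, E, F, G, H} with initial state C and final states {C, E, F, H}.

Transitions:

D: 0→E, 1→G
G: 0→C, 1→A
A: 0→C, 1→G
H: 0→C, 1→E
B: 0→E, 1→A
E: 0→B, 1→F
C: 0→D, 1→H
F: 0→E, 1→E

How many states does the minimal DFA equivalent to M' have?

Every state is reachable, so we keep all 8.
P0 = {C,E,F,H} | {A,B,D,G}.
Split {C,E,F,H} by δ(·,0) → {C,E} and {F,H}.
The partition is now stable with 3 blocks: {C,E} | {A,B,D,G} | {F,H}.

3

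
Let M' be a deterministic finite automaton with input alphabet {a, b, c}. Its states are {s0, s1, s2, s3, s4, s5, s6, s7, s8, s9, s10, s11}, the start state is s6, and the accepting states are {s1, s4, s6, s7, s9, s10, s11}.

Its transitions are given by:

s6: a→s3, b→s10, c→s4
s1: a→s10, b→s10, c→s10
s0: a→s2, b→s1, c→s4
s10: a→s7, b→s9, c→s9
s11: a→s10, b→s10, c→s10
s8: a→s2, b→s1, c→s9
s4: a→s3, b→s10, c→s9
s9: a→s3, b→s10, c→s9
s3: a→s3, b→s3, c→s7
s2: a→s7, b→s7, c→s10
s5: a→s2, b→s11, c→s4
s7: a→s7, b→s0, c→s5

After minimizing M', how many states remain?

Reachable states from the start: {s0,s1,s2,s3,s4,s5,s6,s7,s9,s10,s11}. Unreachable: {s8} — drop them.
Start with accepting vs non-accepting: {s1,s4,s6,s7,s9,s10,s11} | {s0,s2,s3,s5}.
Refine {s1,s4,s6,s7,s9,s10,s11} on symbol a: members go to different blocks, giving {s1,s7,s10,s11} and {s4,s6,s9}.
Refine {s1,s7,s10,s11} on symbol b: members go to different blocks, giving {s1,s11} and {s7} and {s10}.
Split {s0,s2,s3,s5} by δ(·,a) → {s0,s3,s5} and {s2}.
Refine {s0,s3,s5} on symbol a: members go to different blocks, giving {s0,s5} and {s3}.
No further refinement is possible. Final partition (7 blocks): {s1,s11} | {s0,s5} | {s4,s6,s9} | {s7} | {s10} | {s2} | {s3}.

7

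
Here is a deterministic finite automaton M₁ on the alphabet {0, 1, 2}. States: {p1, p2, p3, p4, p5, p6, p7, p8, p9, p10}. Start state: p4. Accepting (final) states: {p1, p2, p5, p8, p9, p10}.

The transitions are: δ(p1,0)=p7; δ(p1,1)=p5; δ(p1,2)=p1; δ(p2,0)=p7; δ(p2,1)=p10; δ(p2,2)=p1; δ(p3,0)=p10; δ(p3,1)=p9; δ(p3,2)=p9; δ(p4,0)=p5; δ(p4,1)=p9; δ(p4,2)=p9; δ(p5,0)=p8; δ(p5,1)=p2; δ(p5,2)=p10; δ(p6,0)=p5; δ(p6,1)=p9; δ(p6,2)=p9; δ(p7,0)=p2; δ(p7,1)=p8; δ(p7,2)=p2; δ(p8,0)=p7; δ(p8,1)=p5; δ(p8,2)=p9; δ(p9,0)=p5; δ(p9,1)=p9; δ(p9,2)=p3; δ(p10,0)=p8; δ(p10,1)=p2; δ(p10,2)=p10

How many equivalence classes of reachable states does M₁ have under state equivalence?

6

First remove the unreachable states {p6}; 9 states remain.
Initial partition by acceptance: {p1,p2,p5,p8,p9,p10} | {p3,p4,p7}.
Refine {p1,p2,p5,p8,p9,p10} on symbol 0: members go to different blocks, giving {p1,p2,p8} and {p5,p9,p10}.
On input 2, block {p1,p2,p8} splits into {p1,p2} and {p8}.
Refine {p3,p4,p7} on symbol 0: members go to different blocks, giving {p3,p4} and {p7}.
Split {p5,p9,p10} by δ(·,0) → {p5,p10} and {p9}.
The partition is now stable with 6 blocks: {p1,p2} | {p3,p4} | {p5,p10} | {p8} | {p7} | {p9}.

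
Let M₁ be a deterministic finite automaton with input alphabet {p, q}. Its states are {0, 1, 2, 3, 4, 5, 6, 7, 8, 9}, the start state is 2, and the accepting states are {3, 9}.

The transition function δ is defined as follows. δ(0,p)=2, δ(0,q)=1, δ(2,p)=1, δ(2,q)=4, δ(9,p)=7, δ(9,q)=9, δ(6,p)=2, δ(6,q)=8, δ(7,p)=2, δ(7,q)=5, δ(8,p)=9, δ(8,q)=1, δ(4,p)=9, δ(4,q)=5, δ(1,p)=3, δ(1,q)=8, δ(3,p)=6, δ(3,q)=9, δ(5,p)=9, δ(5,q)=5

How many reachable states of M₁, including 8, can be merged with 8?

4

First remove the unreachable states {0}; 9 states remain.
Initial partition by acceptance: {3,9} | {1,2,4,5,6,7,8}.
Split {1,2,4,5,6,7,8} by δ(·,p) → {1,4,5,8} and {2,6,7}.
On input p, block {2,6,7} splits into {6,7} and {2}.
Stable partition: {3,9} | {1,4,5,8} | {6,7} | {2} — 4 equivalence classes.
The equivalence class containing 8 is {1,4,5,8}, of size 4.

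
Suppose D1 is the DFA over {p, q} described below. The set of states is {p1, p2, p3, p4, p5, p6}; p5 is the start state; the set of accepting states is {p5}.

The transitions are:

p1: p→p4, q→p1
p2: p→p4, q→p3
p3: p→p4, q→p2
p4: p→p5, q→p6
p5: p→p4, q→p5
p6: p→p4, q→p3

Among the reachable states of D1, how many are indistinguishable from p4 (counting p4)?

First remove the unreachable states {p1}; 5 states remain.
P0 = {p5} | {p2,p3,p4,p6}.
Refine {p2,p3,p4,p6} on symbol p: members go to different blocks, giving {p2,p3,p6} and {p4}.
No further refinement is possible. Final partition (3 blocks): {p5} | {p2,p3,p6} | {p4}.
State p4 belongs to the block {p4}, which has 1 states.

1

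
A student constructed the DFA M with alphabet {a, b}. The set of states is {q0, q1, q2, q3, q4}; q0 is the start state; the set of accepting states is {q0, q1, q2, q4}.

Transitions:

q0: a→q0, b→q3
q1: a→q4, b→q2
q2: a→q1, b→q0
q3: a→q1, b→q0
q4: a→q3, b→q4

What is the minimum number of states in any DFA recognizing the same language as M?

5

Every state is reachable, so we keep all 5.
P0 = {q0,q1,q2,q4} | {q3}.
Refine {q0,q1,q2,q4} on symbol a: members go to different blocks, giving {q0,q1,q2} and {q4}.
Split {q0,q1,q2} by δ(·,a) → {q0,q2} and {q1}.
Split {q0,q2} by δ(·,a) → {q0} and {q2}.
The partition is now stable with 5 blocks: {q0} | {q3} | {q4} | {q1} | {q2}.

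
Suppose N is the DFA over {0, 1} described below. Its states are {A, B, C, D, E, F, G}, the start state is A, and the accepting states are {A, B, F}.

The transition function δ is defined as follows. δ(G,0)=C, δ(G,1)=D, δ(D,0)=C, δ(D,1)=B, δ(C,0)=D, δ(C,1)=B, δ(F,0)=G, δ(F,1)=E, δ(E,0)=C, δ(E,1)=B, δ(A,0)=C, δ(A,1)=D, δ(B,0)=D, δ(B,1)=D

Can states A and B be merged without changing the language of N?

Reachable states from the start: {A,B,C,D}. Unreachable: {E,F,G} — drop them.
P0 = {A,B} | {C,D}.
The partition is now stable with 2 blocks: {A,B} | {C,D}.
A and B lie in the same block of the stable partition, so they are equivalent — no string distinguishes them.

Yes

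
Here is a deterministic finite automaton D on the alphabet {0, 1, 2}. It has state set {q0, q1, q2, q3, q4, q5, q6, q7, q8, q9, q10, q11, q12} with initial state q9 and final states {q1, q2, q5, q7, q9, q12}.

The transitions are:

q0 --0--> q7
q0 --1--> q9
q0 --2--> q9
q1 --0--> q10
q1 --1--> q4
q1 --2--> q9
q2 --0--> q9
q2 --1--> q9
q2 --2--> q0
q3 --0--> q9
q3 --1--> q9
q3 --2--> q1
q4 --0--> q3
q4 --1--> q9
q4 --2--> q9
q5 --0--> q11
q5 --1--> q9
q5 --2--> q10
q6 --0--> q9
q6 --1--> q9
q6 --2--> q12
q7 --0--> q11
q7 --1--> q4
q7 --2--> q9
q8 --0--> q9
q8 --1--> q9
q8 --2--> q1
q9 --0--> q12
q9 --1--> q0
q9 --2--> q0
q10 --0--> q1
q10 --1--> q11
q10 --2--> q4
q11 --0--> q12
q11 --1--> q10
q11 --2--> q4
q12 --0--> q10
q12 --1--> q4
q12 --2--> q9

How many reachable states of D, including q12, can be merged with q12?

3

Reachable states from the start: {q0,q1,q3,q4,q7,q9,q10,q11,q12}. Unreachable: {q2,q5,q6,q8} — drop them.
Start with accepting vs non-accepting: {q1,q7,q9,q12} | {q0,q3,q4,q10,q11}.
On input 0, block {q1,q7,q9,q12} splits into {q1,q7,q12} and {q9}.
Refine {q0,q3,q4,q10,q11} on symbol 0: members go to different blocks, giving {q0,q10,q11} and {q3} and {q4}.
On input 1, block {q0,q10,q11} splits into {q10,q11} and {q0}.
No further refinement is possible. Final partition (6 blocks): {q1,q7,q12} | {q10,q11} | {q9} | {q3} | {q4} | {q0}.
The equivalence class containing q12 is {q1,q7,q12}, of size 3.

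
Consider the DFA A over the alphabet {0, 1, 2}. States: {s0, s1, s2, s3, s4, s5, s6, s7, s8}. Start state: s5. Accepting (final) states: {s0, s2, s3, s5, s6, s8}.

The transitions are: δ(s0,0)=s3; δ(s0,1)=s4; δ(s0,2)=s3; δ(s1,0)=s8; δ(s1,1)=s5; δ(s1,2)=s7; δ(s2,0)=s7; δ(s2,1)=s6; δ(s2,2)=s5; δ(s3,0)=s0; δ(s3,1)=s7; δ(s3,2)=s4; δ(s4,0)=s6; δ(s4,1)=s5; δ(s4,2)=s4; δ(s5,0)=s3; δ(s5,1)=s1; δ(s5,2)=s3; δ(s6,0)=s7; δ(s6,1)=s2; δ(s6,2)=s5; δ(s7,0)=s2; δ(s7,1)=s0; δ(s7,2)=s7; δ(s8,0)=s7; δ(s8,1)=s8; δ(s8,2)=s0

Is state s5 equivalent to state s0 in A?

Yes

Initial partition by acceptance: {s0,s2,s3,s5,s6,s8} | {s1,s4,s7}.
On input 0, block {s0,s2,s3,s5,s6,s8} splits into {s0,s3,s5} and {s2,s6,s8}.
Split {s0,s3,s5} by δ(·,2) → {s0,s5} and {s3}.
The partition is now stable with 4 blocks: {s0,s5} | {s1,s4,s7} | {s2,s6,s8} | {s3}.
s5 and s0 lie in the same block of the stable partition, so they are equivalent — no string distinguishes them.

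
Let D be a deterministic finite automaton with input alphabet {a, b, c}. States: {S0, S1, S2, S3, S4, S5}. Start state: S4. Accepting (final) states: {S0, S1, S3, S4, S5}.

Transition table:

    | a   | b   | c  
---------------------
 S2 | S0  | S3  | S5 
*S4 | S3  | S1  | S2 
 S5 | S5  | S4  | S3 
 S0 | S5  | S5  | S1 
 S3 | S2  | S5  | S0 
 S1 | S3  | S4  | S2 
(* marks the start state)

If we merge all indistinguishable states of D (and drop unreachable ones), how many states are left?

5

Start with accepting vs non-accepting: {S0,S1,S3,S4,S5} | {S2}.
Refine {S0,S1,S3,S4,S5} on symbol a: members go to different blocks, giving {S0,S1,S4,S5} and {S3}.
Refine {S0,S1,S4,S5} on symbol a: members go to different blocks, giving {S0,S5} and {S1,S4}.
Refine {S0,S5} on symbol b: members go to different blocks, giving {S0} and {S5}.
No further refinement is possible. Final partition (5 blocks): {S0} | {S2} | {S3} | {S1,S4} | {S5}.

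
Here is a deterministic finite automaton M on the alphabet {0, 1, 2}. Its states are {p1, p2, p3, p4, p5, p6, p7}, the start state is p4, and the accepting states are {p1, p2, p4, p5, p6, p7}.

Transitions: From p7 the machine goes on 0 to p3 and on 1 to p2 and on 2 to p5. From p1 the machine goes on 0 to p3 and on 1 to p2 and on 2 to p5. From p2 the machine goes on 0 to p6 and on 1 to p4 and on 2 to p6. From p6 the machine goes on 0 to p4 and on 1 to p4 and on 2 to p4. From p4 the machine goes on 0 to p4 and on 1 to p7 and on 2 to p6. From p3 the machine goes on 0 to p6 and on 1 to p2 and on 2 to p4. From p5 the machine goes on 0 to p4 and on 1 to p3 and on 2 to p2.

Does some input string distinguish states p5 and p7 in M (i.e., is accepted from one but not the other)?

Yes

States {p1} cannot be reached from the start state, so discard them.
Start with accepting vs non-accepting: {p2,p4,p5,p6,p7} | {p3}.
Split {p2,p4,p5,p6,p7} by δ(·,0) → {p2,p4,p5,p6} and {p7}.
Split {p2,p4,p5,p6} by δ(·,1) → {p2,p6} and {p4} and {p5}.
Split {p2,p6} by δ(·,0) → {p2} and {p6}.
Stable partition: {p2} | {p3} | {p7} | {p4} | {p5} | {p6} — 6 equivalence classes.
p5 and p7 end up in different blocks, so they are distinguishable. For instance, the string '0' is accepted from only p5.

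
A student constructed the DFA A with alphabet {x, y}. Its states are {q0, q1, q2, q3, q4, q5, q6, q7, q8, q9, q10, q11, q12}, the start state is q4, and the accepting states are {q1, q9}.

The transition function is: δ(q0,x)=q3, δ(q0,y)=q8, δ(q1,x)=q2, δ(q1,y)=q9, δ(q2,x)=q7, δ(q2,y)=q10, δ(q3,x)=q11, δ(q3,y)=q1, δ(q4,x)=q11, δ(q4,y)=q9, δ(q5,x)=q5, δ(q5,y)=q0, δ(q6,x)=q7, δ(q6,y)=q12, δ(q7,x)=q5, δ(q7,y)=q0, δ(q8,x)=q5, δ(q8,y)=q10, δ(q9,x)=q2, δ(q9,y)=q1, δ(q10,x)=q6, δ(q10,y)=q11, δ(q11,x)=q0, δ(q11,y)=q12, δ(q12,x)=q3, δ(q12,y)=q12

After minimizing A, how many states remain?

9

Start with accepting vs non-accepting: {q1,q9} | {q0,q2,q3,q4,q5,q6,q7,q8,q10,q11,q12}.
On input y, block {q0,q2,q3,q4,q5,q6,q7,q8,q10,q11,q12} splits into {q0,q2,q5,q6,q7,q8,q10,q11,q12} and {q3,q4}.
Refine {q0,q2,q5,q6,q7,q8,q10,q11,q12} on symbol x: members go to different blocks, giving {q2,q5,q6,q7,q8,q10,q11} and {q0,q12}.
On input x, block {q2,q5,q6,q7,q8,q10,q11} splits into {q2,q5,q6,q7,q8,q10} and {q11}.
Split {q2,q5,q6,q7,q8,q10} by δ(·,y) → {q5,q6,q7} and {q2,q8} and {q10}.
Refine {q0,q12} on symbol y: members go to different blocks, giving {q0} and {q12}.
Split {q5,q6,q7} by δ(·,y) → {q5,q7} and {q6}.
Stable partition: {q1,q9} | {q5,q7} | {q3,q4} | {q0} | {q11} | {q2,q8} | {q10} | {q12} | {q6} — 9 equivalence classes.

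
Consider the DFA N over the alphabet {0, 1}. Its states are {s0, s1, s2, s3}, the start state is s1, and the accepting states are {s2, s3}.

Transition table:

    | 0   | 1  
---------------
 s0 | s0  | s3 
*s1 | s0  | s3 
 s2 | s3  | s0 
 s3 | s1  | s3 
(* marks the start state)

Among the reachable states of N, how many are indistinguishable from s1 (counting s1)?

Reachable states from the start: {s0,s1,s3}. Unreachable: {s2} — drop them.
P0 = {s3} | {s0,s1}.
The partition is now stable with 2 blocks: {s3} | {s0,s1}.
The equivalence class containing s1 is {s0,s1}, of size 2.

2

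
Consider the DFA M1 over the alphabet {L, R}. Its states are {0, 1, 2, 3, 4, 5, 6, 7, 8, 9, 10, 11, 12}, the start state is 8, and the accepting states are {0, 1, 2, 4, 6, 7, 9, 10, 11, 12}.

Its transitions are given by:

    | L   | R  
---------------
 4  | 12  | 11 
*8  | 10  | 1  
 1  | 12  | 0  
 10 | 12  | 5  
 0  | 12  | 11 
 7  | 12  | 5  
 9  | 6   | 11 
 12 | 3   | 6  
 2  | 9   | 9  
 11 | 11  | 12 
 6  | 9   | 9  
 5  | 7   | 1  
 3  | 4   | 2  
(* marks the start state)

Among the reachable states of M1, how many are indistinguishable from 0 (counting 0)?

2

Start with accepting vs non-accepting: {0,1,2,4,6,7,9,10,11,12} | {3,5,8}.
Refine {0,1,2,4,6,7,9,10,11,12} on symbol L: members go to different blocks, giving {0,1,2,4,6,7,9,10,11} and {12}.
Split {0,1,2,4,6,7,9,10,11} by δ(·,L) → {0,1,4,7,10} and {2,6,9,11}.
On input R, block {0,1,4,7,10} splits into {0,4} and {7,10} and {1}.
Split {3,5,8} by δ(·,L) → {5,8} and {3}.
Split {2,6,9,11} by δ(·,R) → {2,6,9} and {11}.
On input R, block {2,6,9} splits into {2,6} and {9}.
No further refinement is possible. Final partition (9 blocks): {0,4} | {5,8} | {12} | {2,6} | {7,10} | {1} | {3} | {11} | {9}.
The equivalence class containing 0 is {0,4}, of size 2.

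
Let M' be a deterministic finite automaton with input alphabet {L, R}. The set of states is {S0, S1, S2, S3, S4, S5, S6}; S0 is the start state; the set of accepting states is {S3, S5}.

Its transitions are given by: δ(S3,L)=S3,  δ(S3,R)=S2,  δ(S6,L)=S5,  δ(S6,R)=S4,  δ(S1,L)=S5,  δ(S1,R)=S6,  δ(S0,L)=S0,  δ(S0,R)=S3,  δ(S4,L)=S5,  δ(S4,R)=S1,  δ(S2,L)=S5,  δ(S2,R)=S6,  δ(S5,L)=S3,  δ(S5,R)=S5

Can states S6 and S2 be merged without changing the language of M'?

Yes

P0 = {S3,S5} | {S0,S1,S2,S4,S6}.
On input R, block {S3,S5} splits into {S3} and {S5}.
Refine {S0,S1,S2,S4,S6} on symbol L: members go to different blocks, giving {S1,S2,S4,S6} and {S0}.
No further refinement is possible. Final partition (4 blocks): {S3} | {S1,S2,S4,S6} | {S5} | {S0}.
S6 and S2 lie in the same block of the stable partition, so they are equivalent — no string distinguishes them.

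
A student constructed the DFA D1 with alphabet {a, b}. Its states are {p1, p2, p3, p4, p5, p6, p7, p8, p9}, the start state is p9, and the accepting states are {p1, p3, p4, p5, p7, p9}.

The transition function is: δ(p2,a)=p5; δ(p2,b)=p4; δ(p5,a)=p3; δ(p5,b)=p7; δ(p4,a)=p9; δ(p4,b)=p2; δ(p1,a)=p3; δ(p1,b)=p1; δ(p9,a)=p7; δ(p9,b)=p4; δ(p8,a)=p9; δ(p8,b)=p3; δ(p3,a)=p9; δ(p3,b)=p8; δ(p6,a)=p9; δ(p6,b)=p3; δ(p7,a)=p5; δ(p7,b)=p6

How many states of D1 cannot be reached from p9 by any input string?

1

BFS from p9 reaches {p2, p3, p4, p5, p6, p7, p8, p9}; the 1 state(s) p1 are never visited.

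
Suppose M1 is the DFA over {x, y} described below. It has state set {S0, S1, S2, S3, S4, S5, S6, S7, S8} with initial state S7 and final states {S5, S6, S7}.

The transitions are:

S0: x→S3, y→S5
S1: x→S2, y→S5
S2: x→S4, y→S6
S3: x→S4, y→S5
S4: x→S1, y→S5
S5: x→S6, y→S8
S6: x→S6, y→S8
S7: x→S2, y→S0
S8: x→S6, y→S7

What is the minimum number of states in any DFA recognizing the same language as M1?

All states are reachable from the start state.
Start with accepting vs non-accepting: {S5,S6,S7} | {S0,S1,S2,S3,S4,S8}.
Split {S5,S6,S7} by δ(·,x) → {S5,S6} and {S7}.
Refine {S0,S1,S2,S3,S4,S8} on symbol x: members go to different blocks, giving {S0,S1,S2,S3,S4} and {S8}.
The partition is now stable with 4 blocks: {S5,S6} | {S0,S1,S2,S3,S4} | {S7} | {S8}.

4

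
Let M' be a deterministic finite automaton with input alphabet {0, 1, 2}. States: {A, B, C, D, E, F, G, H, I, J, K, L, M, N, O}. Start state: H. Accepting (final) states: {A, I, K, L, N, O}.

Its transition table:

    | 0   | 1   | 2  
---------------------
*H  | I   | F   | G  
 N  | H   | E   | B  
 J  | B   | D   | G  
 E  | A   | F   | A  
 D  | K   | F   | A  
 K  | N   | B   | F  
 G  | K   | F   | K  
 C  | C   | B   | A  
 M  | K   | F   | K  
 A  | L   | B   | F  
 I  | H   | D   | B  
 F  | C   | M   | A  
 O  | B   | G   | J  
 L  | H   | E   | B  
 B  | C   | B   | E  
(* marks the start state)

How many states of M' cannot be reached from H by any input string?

No path from H leads to J, O; the other 13 states are all reachable.

2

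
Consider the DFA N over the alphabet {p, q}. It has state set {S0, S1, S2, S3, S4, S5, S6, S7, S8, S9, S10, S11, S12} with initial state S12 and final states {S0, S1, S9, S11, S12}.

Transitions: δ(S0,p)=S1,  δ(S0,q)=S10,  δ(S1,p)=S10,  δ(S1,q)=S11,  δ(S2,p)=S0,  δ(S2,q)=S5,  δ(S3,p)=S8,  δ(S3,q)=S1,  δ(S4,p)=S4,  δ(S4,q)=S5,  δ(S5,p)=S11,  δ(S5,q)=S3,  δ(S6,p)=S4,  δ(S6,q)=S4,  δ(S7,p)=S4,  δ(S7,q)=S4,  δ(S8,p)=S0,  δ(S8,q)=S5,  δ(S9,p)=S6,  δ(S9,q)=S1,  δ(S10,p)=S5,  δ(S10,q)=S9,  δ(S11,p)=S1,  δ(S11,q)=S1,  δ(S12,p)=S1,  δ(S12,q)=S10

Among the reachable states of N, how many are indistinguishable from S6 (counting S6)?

1

States {S2,S7} cannot be reached from the start state, so discard them.
Initial partition by acceptance: {S0,S1,S9,S11,S12} | {S3,S4,S5,S6,S8,S10}.
On input p, block {S0,S1,S9,S11,S12} splits into {S0,S11,S12} and {S1,S9}.
On input q, block {S0,S11,S12} splits into {S0,S12} and {S11}.
Split {S3,S4,S5,S6,S8,S10} by δ(·,p) → {S3,S4,S6,S10} and {S5} and {S8}.
Split {S3,S4,S6,S10} by δ(·,p) → {S4,S6} and {S3} and {S10}.
Split {S4,S6} by δ(·,q) → {S4} and {S6}.
On input p, block {S1,S9} splits into {S1} and {S9}.
Stable partition: {S0,S12} | {S4} | {S1} | {S11} | {S5} | {S8} | {S3} | {S10} | {S6} | {S9} — 10 equivalence classes.
The equivalence class containing S6 is {S6}, of size 1.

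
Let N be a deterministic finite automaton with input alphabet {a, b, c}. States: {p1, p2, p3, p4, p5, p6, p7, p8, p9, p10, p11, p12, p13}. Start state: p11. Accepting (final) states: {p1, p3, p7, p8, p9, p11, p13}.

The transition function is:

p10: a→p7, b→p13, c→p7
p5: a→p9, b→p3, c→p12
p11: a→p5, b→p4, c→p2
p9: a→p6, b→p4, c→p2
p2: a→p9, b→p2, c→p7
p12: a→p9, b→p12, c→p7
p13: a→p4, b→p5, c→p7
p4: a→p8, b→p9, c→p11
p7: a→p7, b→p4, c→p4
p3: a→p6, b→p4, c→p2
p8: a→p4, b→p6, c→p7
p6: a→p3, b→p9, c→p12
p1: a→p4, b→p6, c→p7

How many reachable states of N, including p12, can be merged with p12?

2

States {p1,p10,p13} cannot be reached from the start state, so discard them.
Start with accepting vs non-accepting: {p3,p7,p8,p9,p11} | {p2,p4,p5,p6,p12}.
Refine {p3,p7,p8,p9,p11} on symbol a: members go to different blocks, giving {p3,p8,p9,p11} and {p7}.
On input c, block {p3,p8,p9,p11} splits into {p3,p9,p11} and {p8}.
Refine {p2,p4,p5,p6,p12} on symbol a: members go to different blocks, giving {p2,p5,p6,p12} and {p4}.
Refine {p2,p5,p6,p12} on symbol b: members go to different blocks, giving {p2,p12} and {p5,p6}.
No further refinement is possible. Final partition (6 blocks): {p3,p9,p11} | {p2,p12} | {p7} | {p8} | {p4} | {p5,p6}.
State p12 belongs to the block {p2,p12}, which has 2 states.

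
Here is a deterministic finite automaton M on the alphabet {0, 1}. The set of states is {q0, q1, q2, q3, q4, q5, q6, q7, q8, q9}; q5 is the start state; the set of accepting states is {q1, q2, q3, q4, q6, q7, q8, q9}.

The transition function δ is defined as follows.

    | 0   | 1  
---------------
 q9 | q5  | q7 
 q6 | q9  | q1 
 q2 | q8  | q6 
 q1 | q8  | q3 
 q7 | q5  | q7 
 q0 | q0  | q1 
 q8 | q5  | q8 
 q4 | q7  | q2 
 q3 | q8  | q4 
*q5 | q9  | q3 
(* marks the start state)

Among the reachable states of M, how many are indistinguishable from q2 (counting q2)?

5

States {q0} cannot be reached from the start state, so discard them.
P0 = {q1,q2,q3,q4,q6,q7,q8,q9} | {q5}.
On input 0, block {q1,q2,q3,q4,q6,q7,q8,q9} splits into {q1,q2,q3,q4,q6} and {q7,q8,q9}.
Stable partition: {q1,q2,q3,q4,q6} | {q5} | {q7,q8,q9} — 3 equivalence classes.
State q2 belongs to the block {q1,q2,q3,q4,q6}, which has 5 states.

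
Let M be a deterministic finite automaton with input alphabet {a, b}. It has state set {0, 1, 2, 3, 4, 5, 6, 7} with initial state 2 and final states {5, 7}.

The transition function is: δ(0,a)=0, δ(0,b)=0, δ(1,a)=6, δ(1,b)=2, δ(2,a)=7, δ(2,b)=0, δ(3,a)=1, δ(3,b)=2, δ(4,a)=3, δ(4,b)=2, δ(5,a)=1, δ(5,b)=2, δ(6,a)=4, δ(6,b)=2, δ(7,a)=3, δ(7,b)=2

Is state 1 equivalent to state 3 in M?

Yes

Reachable states from the start: {0,1,2,3,4,6,7}. Unreachable: {5} — drop them.
P0 = {7} | {0,1,2,3,4,6}.
On input a, block {0,1,2,3,4,6} splits into {0,1,3,4,6} and {2}.
Split {0,1,3,4,6} by δ(·,b) → {1,3,4,6} and {0}.
Stable partition: {7} | {1,3,4,6} | {2} | {0} — 4 equivalence classes.
1 and 3 lie in the same block of the stable partition, so they are equivalent — no string distinguishes them.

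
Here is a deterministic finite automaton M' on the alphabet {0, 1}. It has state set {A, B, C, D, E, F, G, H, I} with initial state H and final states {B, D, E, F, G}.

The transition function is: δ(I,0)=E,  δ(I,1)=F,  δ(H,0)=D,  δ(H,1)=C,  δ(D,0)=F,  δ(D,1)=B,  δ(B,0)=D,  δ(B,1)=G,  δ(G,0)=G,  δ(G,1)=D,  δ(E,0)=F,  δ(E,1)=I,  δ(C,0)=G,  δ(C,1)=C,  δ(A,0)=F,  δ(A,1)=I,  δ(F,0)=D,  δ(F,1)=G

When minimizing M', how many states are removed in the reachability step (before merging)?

BFS from H reaches {B, C, D, F, G, H}; the 3 state(s) A, E, I are never visited.

3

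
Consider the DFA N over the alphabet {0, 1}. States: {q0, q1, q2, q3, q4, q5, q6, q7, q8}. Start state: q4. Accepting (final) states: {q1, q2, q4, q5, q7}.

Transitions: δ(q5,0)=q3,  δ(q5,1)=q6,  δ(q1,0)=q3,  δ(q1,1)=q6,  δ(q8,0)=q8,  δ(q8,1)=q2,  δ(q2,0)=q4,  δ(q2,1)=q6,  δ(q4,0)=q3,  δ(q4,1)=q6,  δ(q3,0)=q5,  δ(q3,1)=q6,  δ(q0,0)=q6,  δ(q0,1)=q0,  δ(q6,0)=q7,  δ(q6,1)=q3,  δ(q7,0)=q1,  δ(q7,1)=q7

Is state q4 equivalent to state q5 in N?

Yes

States {q0,q2,q8} cannot be reached from the start state, so discard them.
Initial partition by acceptance: {q1,q4,q5,q7} | {q3,q6}.
Split {q1,q4,q5,q7} by δ(·,0) → {q1,q4,q5} and {q7}.
On input 0, block {q3,q6} splits into {q3} and {q6}.
No further refinement is possible. Final partition (4 blocks): {q1,q4,q5} | {q3} | {q7} | {q6}.
q4 and q5 lie in the same block of the stable partition, so they are equivalent — no string distinguishes them.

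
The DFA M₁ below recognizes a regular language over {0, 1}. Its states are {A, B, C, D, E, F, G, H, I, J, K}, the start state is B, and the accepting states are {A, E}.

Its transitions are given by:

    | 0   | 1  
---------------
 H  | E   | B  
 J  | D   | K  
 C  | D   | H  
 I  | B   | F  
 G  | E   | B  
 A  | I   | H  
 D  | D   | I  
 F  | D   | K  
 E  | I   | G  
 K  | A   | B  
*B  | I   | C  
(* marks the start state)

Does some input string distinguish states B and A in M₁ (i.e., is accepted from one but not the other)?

Yes

States {J} cannot be reached from the start state, so discard them.
P0 = {A,E} | {B,C,D,F,G,H,I,K}.
Split {B,C,D,F,G,H,I,K} by δ(·,0) → {B,C,D,F,I} and {G,H,K}.
On input 1, block {B,C,D,F,I} splits into {B,D,I} and {C,F}.
Refine {B,D,I} on symbol 1: members go to different blocks, giving {B,I} and {D}.
No further refinement is possible. Final partition (5 blocks): {A,E} | {B,I} | {G,H,K} | {C,F} | {D}.
B and A end up in different blocks, so they are distinguishable. For instance, the string 'ε' is accepted from only A.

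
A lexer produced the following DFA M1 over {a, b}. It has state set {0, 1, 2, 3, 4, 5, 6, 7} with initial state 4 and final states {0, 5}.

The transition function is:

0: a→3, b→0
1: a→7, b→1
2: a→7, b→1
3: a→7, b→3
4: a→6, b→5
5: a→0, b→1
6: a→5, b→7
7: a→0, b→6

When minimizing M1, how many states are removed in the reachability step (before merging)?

Starting at 4 and following transitions, the reachable set is {0, 1, 3, 4, 5, 6, 7}. That leaves 2 unreachable — 1 in total.

1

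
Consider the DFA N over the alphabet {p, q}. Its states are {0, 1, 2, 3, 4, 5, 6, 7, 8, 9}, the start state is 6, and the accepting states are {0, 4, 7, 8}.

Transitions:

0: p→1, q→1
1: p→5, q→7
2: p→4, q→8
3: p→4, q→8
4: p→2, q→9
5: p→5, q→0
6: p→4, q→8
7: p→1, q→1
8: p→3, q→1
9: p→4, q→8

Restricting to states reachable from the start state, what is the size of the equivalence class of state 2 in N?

Every state is reachable, so we keep all 10.
P0 = {0,4,7,8} | {1,2,3,5,6,9}.
On input p, block {1,2,3,5,6,9} splits into {2,3,6,9} and {1,5}.
On input p, block {0,4,7,8} splits into {0,7} and {4,8}.
Refine {4,8} on symbol q: members go to different blocks, giving {4} and {8}.
The partition is now stable with 5 blocks: {0,7} | {2,3,6,9} | {1,5} | {4} | {8}.
State 2 belongs to the block {2,3,6,9}, which has 4 states.

4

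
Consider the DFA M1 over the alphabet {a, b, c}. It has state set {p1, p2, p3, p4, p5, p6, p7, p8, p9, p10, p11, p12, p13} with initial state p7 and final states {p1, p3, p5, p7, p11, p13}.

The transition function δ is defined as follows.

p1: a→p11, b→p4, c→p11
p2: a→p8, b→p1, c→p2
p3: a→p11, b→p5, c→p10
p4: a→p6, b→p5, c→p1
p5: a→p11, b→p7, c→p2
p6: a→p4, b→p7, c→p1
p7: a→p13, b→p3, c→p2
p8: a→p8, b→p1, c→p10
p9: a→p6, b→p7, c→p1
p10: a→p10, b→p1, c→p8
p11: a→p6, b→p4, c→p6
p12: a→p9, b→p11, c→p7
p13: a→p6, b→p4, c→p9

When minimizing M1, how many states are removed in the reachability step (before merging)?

1

Starting at p7 and following transitions, the reachable set is {p1, p2, p3, p4, p5, p6, p7, p8, p9, p10, p11, p13}. That leaves p12 unreachable — 1 in total.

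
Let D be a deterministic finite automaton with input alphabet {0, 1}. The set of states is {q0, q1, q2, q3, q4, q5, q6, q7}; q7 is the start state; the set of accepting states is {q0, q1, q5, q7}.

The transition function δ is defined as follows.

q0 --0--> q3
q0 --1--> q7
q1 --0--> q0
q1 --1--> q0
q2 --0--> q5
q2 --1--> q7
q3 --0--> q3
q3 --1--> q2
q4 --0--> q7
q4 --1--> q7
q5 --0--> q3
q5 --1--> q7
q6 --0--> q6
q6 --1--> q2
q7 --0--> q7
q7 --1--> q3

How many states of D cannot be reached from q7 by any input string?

4

BFS from q7 reaches {q2, q3, q5, q7}; the 4 state(s) q0, q1, q4, q6 are never visited.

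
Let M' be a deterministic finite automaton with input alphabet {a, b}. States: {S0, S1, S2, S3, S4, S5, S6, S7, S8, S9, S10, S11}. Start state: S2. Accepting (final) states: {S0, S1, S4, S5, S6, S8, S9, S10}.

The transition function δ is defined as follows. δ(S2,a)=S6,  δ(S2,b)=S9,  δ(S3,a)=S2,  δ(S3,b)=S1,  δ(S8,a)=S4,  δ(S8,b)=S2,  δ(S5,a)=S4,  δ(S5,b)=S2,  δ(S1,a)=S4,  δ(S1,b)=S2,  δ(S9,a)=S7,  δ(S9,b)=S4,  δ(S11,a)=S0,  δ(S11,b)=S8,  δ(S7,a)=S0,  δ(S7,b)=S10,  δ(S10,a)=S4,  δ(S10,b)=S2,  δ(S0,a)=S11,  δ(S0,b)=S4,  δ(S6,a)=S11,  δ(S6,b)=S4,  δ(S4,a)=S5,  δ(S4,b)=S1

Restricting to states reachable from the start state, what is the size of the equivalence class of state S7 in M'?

States {S3} cannot be reached from the start state, so discard them.
Start with accepting vs non-accepting: {S0,S1,S4,S5,S6,S8,S9,S10} | {S2,S7,S11}.
On input a, block {S0,S1,S4,S5,S6,S8,S9,S10} splits into {S1,S4,S5,S8,S10} and {S0,S6,S9}.
Split {S1,S4,S5,S8,S10} by δ(·,b) → {S1,S5,S8,S10} and {S4}.
Refine {S2,S7,S11} on symbol b: members go to different blocks, giving {S7,S11} and {S2}.
The partition is now stable with 5 blocks: {S1,S5,S8,S10} | {S7,S11} | {S0,S6,S9} | {S4} | {S2}.
The equivalence class containing S7 is {S7,S11}, of size 2.

2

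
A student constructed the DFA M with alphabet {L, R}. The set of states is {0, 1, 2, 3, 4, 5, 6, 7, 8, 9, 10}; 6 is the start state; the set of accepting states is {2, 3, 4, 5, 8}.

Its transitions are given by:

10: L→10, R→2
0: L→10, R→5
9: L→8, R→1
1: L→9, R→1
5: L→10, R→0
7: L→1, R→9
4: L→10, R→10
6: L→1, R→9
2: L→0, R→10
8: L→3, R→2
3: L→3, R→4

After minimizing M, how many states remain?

First remove the unreachable states {7}; 10 states remain.
Initial partition by acceptance: {2,3,4,5,8} | {0,1,6,9,10}.
Refine {2,3,4,5,8} on symbol L: members go to different blocks, giving {2,4,5} and {3,8}.
Refine {0,1,6,9,10} on symbol L: members go to different blocks, giving {0,1,6,10} and {9}.
Split {0,1,6,10} by δ(·,L) → {0,6,10} and {1}.
Refine {0,6,10} on symbol L: members go to different blocks, giving {0,10} and {6}.
No further refinement is possible. Final partition (6 blocks): {2,4,5} | {0,10} | {3,8} | {9} | {1} | {6}.

6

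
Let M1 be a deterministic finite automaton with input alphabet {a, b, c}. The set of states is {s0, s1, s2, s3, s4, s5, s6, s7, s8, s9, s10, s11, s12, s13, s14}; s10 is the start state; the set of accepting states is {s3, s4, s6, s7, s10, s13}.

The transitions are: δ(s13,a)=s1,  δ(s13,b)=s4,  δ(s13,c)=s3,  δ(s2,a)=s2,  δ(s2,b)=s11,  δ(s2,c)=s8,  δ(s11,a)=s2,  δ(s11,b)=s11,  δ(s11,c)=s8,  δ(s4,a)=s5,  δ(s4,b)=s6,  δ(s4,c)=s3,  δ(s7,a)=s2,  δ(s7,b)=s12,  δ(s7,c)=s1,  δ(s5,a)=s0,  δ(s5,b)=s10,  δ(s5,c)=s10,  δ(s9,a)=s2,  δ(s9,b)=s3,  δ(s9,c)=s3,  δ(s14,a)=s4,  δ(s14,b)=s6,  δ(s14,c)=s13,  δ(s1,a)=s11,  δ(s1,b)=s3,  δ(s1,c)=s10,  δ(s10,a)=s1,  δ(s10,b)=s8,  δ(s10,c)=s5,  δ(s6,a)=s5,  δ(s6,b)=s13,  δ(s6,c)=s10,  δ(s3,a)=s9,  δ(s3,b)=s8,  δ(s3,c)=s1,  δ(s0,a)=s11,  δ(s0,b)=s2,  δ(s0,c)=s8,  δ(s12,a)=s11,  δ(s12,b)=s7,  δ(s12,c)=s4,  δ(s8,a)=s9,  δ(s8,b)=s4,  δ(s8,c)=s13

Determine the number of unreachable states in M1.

3

No path from s10 leads to s7, s12, s14; the other 12 states are all reachable.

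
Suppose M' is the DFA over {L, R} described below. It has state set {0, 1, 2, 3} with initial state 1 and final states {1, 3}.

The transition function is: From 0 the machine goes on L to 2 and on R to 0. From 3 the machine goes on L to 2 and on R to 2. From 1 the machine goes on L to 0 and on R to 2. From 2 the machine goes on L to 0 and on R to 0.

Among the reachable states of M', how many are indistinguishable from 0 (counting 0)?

First remove the unreachable states {3}; 3 states remain.
Start with accepting vs non-accepting: {1} | {0,2}.
The partition is now stable with 2 blocks: {1} | {0,2}.
State 0 belongs to the block {0,2}, which has 2 states.

2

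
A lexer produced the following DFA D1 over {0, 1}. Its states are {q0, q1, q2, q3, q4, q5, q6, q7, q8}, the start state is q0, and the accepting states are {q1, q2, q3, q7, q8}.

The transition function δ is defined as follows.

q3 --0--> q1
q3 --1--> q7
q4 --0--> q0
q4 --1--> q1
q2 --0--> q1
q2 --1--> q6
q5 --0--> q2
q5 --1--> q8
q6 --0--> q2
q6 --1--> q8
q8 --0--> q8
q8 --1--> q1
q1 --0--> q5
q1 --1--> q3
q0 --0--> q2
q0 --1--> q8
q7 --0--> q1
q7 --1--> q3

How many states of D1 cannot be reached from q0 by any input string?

1

BFS from q0 reaches {q0, q1, q2, q3, q5, q6, q7, q8}; the 1 state(s) q4 are never visited.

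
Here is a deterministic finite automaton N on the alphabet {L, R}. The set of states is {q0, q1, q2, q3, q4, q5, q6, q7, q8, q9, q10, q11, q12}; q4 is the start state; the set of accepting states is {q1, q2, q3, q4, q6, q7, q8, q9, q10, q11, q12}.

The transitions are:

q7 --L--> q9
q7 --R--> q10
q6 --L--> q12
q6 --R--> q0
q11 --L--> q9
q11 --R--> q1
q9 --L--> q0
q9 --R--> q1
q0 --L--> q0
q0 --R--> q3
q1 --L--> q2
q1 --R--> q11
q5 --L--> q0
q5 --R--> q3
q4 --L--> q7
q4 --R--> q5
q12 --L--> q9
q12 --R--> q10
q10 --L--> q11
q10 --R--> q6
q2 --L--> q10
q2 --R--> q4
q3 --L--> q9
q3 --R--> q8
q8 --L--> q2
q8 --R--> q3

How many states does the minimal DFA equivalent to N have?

8

Start with accepting vs non-accepting: {q1,q2,q3,q4,q6,q7,q8,q9,q10,q11,q12} | {q0,q5}.
Refine {q1,q2,q3,q4,q6,q7,q8,q9,q10,q11,q12} on symbol L: members go to different blocks, giving {q1,q2,q3,q4,q6,q7,q8,q10,q11,q12} and {q9}.
Split {q1,q2,q3,q4,q6,q7,q8,q10,q11,q12} by δ(·,L) → {q1,q2,q4,q6,q8,q10} and {q3,q7,q11,q12}.
On input L, block {q1,q2,q4,q6,q8,q10} splits into {q1,q2,q8} and {q4,q6,q10}.
On input L, block {q1,q2,q8} splits into {q1,q8} and {q2}.
Split {q3,q7,q11,q12} by δ(·,R) → {q3,q11} and {q7,q12}.
On input L, block {q4,q6,q10} splits into {q4,q6} and {q10}.
No further refinement is possible. Final partition (8 blocks): {q1,q8} | {q0,q5} | {q9} | {q3,q11} | {q4,q6} | {q2} | {q7,q12} | {q10}.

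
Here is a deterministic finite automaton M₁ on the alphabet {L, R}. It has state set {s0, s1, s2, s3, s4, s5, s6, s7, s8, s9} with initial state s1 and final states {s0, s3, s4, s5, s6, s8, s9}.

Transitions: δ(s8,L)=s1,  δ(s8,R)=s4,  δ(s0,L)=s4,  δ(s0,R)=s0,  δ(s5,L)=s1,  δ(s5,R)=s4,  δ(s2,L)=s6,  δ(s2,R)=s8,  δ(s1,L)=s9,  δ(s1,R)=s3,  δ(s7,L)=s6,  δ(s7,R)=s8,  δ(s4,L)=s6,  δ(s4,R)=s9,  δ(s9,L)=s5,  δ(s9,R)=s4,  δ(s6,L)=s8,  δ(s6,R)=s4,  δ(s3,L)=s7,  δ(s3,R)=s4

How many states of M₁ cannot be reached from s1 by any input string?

BFS from s1 reaches {s1, s3, s4, s5, s6, s7, s8, s9}; the 2 state(s) s0, s2 are never visited.

2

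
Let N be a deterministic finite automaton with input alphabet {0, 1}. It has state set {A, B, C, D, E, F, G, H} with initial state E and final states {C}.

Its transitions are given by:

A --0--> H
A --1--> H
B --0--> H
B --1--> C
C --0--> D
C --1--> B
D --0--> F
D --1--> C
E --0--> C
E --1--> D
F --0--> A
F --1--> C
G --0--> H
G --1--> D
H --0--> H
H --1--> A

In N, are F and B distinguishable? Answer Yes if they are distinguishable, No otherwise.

No

States {G} cannot be reached from the start state, so discard them.
Initial partition by acceptance: {C} | {A,B,D,E,F,H}.
Split {A,B,D,E,F,H} by δ(·,0) → {A,B,D,F,H} and {E}.
Split {A,B,D,F,H} by δ(·,1) → {B,D,F} and {A,H}.
Refine {B,D,F} on symbol 0: members go to different blocks, giving {B,F} and {D}.
No further refinement is possible. Final partition (5 blocks): {C} | {B,F} | {E} | {A,H} | {D}.
F and B lie in the same block of the stable partition, so they are equivalent — no string distinguishes them.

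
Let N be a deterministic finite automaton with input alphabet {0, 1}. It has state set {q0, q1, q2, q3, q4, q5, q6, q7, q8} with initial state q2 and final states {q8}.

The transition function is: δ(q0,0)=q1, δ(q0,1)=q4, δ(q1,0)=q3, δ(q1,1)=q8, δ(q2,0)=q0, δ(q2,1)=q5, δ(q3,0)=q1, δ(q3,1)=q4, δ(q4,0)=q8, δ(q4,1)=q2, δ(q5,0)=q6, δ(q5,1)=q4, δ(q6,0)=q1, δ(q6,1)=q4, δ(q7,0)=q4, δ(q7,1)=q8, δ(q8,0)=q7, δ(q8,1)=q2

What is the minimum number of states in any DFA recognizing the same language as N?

All states are reachable from the start state.
Start with accepting vs non-accepting: {q8} | {q0,q1,q2,q3,q4,q5,q6,q7}.
Refine {q0,q1,q2,q3,q4,q5,q6,q7} on symbol 0: members go to different blocks, giving {q0,q1,q2,q3,q5,q6,q7} and {q4}.
On input 0, block {q0,q1,q2,q3,q5,q6,q7} splits into {q0,q1,q2,q3,q5,q6} and {q7}.
On input 1, block {q0,q1,q2,q3,q5,q6} splits into {q0,q3,q5,q6} and {q1} and {q2}.
Split {q0,q3,q5,q6} by δ(·,0) → {q0,q3,q6} and {q5}.
The partition is now stable with 7 blocks: {q8} | {q0,q3,q6} | {q4} | {q7} | {q1} | {q2} | {q5}.

7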